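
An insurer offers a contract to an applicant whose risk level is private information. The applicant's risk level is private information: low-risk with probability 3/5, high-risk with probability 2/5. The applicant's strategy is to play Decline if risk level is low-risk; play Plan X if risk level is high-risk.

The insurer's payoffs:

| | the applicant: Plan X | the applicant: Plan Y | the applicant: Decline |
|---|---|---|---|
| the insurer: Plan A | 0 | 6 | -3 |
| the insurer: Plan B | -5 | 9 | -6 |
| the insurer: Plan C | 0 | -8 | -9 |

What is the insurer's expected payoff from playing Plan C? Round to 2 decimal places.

Take the expectation over the applicant's risk level, weighting each type's action by its prior probability.
E[Plan C] = 3/5·(-9) + 2/5·0 = (-27/5) + 0 = -27/5

-5.40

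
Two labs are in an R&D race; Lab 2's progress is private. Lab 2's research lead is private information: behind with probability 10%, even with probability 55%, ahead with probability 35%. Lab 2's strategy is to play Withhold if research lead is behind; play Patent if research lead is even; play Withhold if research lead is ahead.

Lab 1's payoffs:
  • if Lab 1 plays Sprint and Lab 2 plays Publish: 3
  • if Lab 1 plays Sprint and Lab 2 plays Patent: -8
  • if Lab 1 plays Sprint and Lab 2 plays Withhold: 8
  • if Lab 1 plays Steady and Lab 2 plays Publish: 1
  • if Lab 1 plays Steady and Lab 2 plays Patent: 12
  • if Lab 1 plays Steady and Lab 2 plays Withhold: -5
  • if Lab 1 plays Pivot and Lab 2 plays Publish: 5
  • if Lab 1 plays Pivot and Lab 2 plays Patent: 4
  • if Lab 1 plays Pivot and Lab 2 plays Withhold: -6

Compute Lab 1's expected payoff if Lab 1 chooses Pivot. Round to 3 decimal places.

Take the expectation over Lab 2's research lead, weighting each type's action by its prior probability.
E[Pivot] = 0.1·(-6) + 0.55·4 + 0.35·(-6) = (-0.6) + 2.2 + (-2.1) = -0.5

-0.500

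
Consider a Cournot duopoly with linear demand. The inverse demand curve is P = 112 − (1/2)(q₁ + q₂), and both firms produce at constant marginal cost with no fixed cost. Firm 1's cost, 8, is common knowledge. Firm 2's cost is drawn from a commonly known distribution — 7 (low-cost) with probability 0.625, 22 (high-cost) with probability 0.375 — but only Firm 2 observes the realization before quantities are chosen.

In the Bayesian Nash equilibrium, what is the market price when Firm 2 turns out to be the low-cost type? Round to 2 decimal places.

41.40

Each type of Firm 2 best-responds to q₁; Firm 1 best-responds to the expected q₂ over Firm 2's types.
Firm 2 with cost c maximizes (112 − (1/2)(q₁+q₂) − c)·q₂, giving q₂(c) = (112 − c − (1/2)q₁).
E[c₂] = 0.625·7 + 0.375·22 = 12.625
Firm 1's FOC against E[q₂] yields q₁ = (112 − 2·8 + E[c₂])/(3/2) = (112 − 16 + 12.625)/(3/2) = 72.4167.
q₂(low-cost) = 68.7917, so P = 112 − (1/2)·(72.4167 + 68.7917) = 41.3958.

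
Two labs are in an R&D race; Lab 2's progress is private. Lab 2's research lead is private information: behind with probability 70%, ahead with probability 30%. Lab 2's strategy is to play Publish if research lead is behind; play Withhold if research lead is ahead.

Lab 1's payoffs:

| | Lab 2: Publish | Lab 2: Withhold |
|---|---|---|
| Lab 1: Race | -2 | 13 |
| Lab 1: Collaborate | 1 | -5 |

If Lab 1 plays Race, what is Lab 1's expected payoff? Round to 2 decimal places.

E[Race] = 0.7·(-2) + 0.3·13 = (-1.4) + 3.9 = 2.5

2.50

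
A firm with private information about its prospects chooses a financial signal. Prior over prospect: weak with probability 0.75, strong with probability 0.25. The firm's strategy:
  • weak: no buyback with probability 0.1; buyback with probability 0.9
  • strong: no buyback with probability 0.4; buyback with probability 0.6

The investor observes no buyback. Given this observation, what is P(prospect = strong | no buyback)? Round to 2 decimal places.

Apply Bayes' rule using the sender's strategy as the likelihood.
P(no buyback) = 0.75·0.1 + 0.25·0.4 = 0.175
P(strong | no buyback) = (0.25·0.4) / 0.175 = 0.1 / 0.175 = 0.571429

0.57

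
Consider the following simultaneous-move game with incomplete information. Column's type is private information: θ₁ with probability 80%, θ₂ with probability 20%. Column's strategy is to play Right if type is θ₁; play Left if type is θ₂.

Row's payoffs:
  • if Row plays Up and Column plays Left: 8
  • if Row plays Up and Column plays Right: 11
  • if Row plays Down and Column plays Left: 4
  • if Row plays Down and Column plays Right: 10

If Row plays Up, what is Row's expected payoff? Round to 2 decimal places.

10.40

Take the expectation over Column's type, weighting each type's action by its prior probability.
E[Up] = 0.8·11 + 0.2·8 = 8.8 + 1.6 = 10.4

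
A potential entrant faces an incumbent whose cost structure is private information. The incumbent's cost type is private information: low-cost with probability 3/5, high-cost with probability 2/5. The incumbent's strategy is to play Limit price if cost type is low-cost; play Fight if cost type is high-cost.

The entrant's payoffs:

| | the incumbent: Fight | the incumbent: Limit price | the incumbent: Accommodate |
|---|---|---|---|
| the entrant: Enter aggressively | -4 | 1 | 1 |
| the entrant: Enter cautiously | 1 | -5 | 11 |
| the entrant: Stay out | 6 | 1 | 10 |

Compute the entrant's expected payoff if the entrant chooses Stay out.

3

E[Stay out] = 3/5·1 + 2/5·6 = 3/5 + 12/5 = 3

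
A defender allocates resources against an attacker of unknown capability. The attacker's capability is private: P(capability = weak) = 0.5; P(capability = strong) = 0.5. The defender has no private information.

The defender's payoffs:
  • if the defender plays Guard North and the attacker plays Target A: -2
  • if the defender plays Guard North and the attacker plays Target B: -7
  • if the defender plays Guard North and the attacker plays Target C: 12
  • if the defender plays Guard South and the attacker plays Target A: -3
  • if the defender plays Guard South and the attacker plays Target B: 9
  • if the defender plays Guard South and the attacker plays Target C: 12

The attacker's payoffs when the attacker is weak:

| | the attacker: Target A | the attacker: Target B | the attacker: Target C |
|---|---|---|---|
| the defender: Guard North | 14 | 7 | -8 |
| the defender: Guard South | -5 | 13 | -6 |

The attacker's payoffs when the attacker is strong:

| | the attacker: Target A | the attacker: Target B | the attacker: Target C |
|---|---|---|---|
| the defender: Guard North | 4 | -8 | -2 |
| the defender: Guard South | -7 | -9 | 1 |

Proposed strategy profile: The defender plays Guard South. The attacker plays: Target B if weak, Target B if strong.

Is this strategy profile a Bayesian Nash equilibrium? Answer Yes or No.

No

A profile is a BNE iff every type of every player is best-responding given beliefs about the other side.
The defender plays Guard South: E[Guard South] = 0.5·(9) + 0.5·(9) = 9; E[Guard North] = -7. Best-responding. ✓
The attacker (capability weak), facing Guard South: Target A gives -5, Target B gives 13, Target C gives -6. Proposed Target B is best. ✓
The attacker (capability strong), facing Guard South: Target A gives -7, Target B gives -9, Target C gives 1. Proposed Target B is not best — profitable deviation exists. ✗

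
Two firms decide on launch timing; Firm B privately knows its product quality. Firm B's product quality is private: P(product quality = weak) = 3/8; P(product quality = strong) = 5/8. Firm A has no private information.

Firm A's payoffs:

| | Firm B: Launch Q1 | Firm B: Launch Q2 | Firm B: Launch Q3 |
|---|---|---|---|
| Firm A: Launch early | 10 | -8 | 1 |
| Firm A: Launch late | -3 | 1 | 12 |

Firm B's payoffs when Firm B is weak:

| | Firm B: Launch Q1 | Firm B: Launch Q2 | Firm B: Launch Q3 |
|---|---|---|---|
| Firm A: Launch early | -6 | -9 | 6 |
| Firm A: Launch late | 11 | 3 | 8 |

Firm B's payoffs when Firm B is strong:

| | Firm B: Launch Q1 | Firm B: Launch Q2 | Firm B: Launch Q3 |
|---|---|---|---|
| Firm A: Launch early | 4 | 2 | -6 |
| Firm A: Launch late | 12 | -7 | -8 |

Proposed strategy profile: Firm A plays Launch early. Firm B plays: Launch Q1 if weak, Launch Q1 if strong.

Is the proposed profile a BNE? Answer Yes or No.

Firm A plays Launch early: E[Launch early] = 3/8·(10) + 5/8·(10) = 10; E[Launch late] = -3. Best-responding. ✓
Firm B (product quality weak), facing Launch early: Launch Q1 gives -6, Launch Q2 gives -9, Launch Q3 gives 6. Proposed Launch Q1 is not best — profitable deviation exists. ✗
Firm B (product quality strong), facing Launch early: Launch Q1 gives 4, Launch Q2 gives 2, Launch Q3 gives -6. Proposed Launch Q1 is best. ✓

No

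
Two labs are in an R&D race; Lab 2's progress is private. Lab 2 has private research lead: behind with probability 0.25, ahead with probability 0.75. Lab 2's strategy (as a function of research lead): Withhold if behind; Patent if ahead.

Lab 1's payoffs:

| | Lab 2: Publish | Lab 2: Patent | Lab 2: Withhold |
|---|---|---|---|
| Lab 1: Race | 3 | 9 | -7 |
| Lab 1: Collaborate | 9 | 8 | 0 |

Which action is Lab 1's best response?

E[Race] = 0.25·(-7) + 0.75·(9) = 5
E[Collaborate] = 0.25·(0) + 0.75·(8) = 6
Best response: Collaborate (6 is the largest).

Collaborate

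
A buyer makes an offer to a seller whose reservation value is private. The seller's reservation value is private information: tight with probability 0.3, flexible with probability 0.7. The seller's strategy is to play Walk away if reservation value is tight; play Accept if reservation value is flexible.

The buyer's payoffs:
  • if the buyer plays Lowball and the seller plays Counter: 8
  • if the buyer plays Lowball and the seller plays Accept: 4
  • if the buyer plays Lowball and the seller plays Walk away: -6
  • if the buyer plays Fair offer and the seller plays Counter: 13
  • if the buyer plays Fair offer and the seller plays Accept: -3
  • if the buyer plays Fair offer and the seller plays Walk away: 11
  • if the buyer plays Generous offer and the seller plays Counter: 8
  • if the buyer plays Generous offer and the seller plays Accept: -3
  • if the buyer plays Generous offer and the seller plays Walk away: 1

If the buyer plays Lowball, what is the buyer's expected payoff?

1

Take the expectation over the seller's reservation value, weighting each type's action by its prior probability.
E[Lowball] = 0.3·(-6) + 0.7·4 = (-1.8) + 2.8 = 1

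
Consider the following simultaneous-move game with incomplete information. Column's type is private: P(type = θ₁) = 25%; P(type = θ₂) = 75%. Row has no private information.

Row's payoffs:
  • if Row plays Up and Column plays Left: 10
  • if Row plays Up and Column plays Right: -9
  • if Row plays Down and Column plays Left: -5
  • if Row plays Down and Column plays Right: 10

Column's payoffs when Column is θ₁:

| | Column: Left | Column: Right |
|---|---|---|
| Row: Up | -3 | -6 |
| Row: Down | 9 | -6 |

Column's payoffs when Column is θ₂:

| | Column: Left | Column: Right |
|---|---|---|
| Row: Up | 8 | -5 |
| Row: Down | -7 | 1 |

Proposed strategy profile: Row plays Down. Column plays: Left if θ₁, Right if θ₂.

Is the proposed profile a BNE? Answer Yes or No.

Yes

Row plays Down: E[Down] = 0.25·(-5) + 0.75·(10) = 6.25; E[Up] = -4.25. Best-responding. ✓
Column (type θ₁), facing Down: Left gives 9, Right gives -6. Proposed Left is best. ✓
Column (type θ₂), facing Down: Left gives -7, Right gives 1. Proposed Right is best. ✓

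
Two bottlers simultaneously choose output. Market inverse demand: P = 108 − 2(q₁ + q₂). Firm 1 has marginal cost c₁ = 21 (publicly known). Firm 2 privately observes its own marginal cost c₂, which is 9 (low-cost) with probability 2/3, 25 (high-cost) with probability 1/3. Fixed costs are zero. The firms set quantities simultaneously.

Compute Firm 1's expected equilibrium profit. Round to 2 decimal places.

358.52

Type-c best response for Firm 2: q₂(c) = (108 − c)/4 − q₁/2.
Firm 1 maximizes expected profit; its first-order condition is 108 − 4q₁ − 2E[q₂] − 21 = 0.
Substituting E[q₂] and solving: E[c₂] = 14.3333, so q₁ = (108 − 2·21 + 14.3333)/6 = 13.3889.
E[P] = 108 − 2·(q₁ + E[q₂]) = 47.7778; Firm 1's expected profit = (E[P] − 21)·q₁ = (47.7778 − 21)·13.3889 = 358.525.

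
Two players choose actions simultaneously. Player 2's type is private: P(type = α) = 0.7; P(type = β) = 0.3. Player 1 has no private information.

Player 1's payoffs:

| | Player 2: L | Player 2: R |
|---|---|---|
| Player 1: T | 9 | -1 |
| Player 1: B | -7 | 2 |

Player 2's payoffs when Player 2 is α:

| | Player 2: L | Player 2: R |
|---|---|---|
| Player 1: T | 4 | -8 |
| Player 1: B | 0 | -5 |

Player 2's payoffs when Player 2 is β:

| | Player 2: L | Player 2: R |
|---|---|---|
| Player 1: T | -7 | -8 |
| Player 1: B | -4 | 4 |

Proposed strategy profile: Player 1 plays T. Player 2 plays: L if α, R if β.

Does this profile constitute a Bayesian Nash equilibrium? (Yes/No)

No

A profile is a BNE iff every type of every player is best-responding given beliefs about the other side.
Player 1 plays T: E[T] = 0.7·(9) + 0.3·(-1) = 6; E[B] = -4.3. Best-responding. ✓
Player 2 (type α), facing T: L gives 4, R gives -8. Proposed L is best. ✓
Player 2 (type β), facing T: L gives -7, R gives -8. Proposed R is not best — profitable deviation exists. ✗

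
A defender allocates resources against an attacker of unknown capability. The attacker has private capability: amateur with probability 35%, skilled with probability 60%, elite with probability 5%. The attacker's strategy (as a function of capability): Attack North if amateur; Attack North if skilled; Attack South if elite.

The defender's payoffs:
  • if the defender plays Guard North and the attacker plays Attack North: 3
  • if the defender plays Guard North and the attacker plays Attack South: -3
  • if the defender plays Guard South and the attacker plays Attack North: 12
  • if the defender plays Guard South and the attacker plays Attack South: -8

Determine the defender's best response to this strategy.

Guard South

E[Guard North] = 0.35·(3) + 0.6·(3) + 0.05·(-3) = 2.7
E[Guard South] = 0.35·(12) + 0.6·(12) + 0.05·(-8) = 11
Best response: Guard South (11 is the largest).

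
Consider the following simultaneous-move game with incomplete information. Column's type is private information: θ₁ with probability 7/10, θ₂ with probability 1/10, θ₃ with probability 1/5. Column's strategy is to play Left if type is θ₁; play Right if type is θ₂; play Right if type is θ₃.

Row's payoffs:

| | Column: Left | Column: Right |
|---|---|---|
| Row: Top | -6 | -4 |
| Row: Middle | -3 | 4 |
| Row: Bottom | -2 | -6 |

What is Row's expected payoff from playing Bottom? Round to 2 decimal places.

-3.20

E[Bottom] = 7/10·(-2) + 1/10·(-6) + 1/5·(-6) = (-7/5) + (-3/5) + (-6/5) = -16/5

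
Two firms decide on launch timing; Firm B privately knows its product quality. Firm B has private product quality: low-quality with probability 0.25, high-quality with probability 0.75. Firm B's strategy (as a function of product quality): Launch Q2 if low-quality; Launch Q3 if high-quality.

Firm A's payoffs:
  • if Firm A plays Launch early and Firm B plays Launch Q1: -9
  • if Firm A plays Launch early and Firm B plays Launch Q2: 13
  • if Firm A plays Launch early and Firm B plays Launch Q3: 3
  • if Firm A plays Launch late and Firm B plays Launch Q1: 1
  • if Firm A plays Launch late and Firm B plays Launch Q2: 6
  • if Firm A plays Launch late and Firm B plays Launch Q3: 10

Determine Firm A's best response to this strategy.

E[Launch early] = 0.25·(13) + 0.75·(3) = 5.5
E[Launch late] = 0.25·(6) + 0.75·(10) = 9
Best response: Launch late (9 is the largest).

Launch late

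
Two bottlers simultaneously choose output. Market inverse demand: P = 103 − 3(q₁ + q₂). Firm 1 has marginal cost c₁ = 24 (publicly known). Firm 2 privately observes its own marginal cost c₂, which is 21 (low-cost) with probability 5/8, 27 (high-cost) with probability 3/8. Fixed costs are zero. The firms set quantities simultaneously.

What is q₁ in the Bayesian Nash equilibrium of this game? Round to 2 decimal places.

8.69

Each type of Firm 2 best-responds to q₁; Firm 1 best-responds to the expected q₂ over Firm 2's types.
Firm 2 with cost c maximizes (103 − 3(q₁+q₂) − c)·q₂, giving q₂(c) = (103 − c − 3q₁)/6.
E[c₂] = 5/8·21 + 3/8·27 = 23.25
Firm 1's FOC against E[q₂] yields q₁ = (103 − 2·24 + E[c₂])/9 = (103 − 48 + 23.25)/9 = 8.69444.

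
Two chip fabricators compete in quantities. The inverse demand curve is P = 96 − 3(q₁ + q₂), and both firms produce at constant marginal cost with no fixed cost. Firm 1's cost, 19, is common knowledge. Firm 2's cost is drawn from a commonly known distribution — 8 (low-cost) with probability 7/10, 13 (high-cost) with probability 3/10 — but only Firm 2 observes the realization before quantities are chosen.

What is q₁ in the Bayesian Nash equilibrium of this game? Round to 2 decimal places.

7.50

Firm 2 with cost c maximizes (96 − 3(q₁+q₂) − c)·q₂, giving q₂(c) = (96 − c − 3q₁)/6.
E[c₂] = 7/10·8 + 3/10·13 = 9.5
Firm 1's FOC against E[q₂] yields q₁ = (96 − 2·19 + E[c₂])/9 = (96 − 38 + 9.5)/9 = 7.5.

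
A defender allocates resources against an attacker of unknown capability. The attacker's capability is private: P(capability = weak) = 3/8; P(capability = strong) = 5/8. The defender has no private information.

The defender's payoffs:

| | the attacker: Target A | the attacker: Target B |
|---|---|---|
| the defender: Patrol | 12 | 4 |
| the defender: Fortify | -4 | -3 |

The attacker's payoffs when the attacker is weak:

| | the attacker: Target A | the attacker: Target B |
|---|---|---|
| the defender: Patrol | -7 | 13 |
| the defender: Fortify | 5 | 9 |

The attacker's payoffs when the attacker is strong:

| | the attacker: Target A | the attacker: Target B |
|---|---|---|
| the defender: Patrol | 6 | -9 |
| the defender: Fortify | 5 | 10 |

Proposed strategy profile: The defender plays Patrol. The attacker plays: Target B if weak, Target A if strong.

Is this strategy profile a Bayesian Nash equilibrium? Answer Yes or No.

A profile is a BNE iff every type of every player is best-responding given beliefs about the other side.
The defender plays Patrol: E[Patrol] = 3/8·(4) + 5/8·(12) = 9; E[Fortify] = -29/8. Best-responding. ✓
The attacker (capability weak), facing Patrol: Target A gives -7, Target B gives 13. Proposed Target B is best. ✓
The attacker (capability strong), facing Patrol: Target A gives 6, Target B gives -9. Proposed Target A is best. ✓

Yes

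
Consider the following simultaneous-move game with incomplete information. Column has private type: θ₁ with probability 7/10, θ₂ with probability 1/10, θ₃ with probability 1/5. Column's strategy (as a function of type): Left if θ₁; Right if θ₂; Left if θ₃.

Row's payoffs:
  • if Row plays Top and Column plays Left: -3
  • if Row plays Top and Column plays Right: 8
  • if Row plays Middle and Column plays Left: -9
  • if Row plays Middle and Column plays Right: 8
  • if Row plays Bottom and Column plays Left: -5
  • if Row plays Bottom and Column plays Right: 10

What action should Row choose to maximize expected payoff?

E[Top] = 7/10·(-3) + 1/10·(8) + 1/5·(-3) = -19/10
E[Middle] = 7/10·(-9) + 1/10·(8) + 1/5·(-9) = -73/10
E[Bottom] = 7/10·(-5) + 1/10·(10) + 1/5·(-5) = -7/2
Best response: Top (-19/10 is the largest).

Top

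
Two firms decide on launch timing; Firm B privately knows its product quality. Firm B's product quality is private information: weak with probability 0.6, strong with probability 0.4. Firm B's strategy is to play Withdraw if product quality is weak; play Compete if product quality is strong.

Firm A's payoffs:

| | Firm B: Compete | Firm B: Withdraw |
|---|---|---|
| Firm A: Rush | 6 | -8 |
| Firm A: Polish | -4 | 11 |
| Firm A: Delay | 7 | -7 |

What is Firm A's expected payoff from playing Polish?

E[Polish] = 0.6·11 + 0.4·(-4) = 6.6 + (-1.6) = 5

5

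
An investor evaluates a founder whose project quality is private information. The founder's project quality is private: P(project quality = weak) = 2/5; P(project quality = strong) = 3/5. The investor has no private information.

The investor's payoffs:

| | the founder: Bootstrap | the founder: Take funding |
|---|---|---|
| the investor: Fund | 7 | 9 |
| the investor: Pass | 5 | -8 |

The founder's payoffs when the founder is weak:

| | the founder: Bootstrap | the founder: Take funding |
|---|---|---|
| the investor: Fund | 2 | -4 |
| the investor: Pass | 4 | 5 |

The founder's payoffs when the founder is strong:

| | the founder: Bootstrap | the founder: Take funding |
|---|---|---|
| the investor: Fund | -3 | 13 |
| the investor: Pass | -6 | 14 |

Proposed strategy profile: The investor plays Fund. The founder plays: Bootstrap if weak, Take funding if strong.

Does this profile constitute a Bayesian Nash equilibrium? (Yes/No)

Yes

A profile is a BNE iff every type of every player is best-responding given beliefs about the other side.
The investor plays Fund: E[Fund] = 2/5·(7) + 3/5·(9) = 41/5; E[Pass] = -14/5. Best-responding. ✓
The founder (project quality weak), facing Fund: Bootstrap gives 2, Take funding gives -4. Proposed Bootstrap is best. ✓
The founder (project quality strong), facing Fund: Bootstrap gives -3, Take funding gives 13. Proposed Take funding is best. ✓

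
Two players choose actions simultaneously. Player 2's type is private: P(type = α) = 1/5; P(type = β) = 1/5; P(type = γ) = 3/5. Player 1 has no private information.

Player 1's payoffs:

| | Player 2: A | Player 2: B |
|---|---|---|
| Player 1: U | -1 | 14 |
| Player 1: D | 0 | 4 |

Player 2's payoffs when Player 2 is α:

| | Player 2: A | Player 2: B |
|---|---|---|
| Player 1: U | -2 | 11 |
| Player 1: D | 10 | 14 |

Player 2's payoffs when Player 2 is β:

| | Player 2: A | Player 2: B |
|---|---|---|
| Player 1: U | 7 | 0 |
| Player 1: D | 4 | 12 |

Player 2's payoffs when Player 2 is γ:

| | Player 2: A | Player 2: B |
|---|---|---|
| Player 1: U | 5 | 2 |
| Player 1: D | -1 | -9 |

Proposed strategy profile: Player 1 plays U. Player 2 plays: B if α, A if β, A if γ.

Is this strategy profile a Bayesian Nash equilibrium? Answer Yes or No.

Yes

Player 1 plays U: E[U] = 1/5·(14) + 1/5·(-1) + 3/5·(-1) = 2; E[D] = 4/5. Best-responding. ✓
Player 2 (type α), facing U: A gives -2, B gives 11. Proposed B is best. ✓
Player 2 (type β), facing U: A gives 7, B gives 0. Proposed A is best. ✓
Player 2 (type γ), facing U: A gives 5, B gives 2. Proposed A is best. ✓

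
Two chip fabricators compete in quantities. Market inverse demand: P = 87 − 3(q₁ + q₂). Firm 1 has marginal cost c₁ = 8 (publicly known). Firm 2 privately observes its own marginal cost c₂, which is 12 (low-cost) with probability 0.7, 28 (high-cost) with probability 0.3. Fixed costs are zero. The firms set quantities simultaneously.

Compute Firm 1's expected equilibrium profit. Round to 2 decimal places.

285.51

Type-c best response for Firm 2: q₂(c) = (87 − c)/6 − q₁/2.
Firm 1 maximizes expected profit; its first-order condition is 87 − 6q₁ − 3E[q₂] − 8 = 0.
Substituting E[q₂] and solving: E[c₂] = 16.8, so q₁ = (87 − 2·8 + 16.8)/9 = 9.75556.
E[P] = 87 − 3·(q₁ + E[q₂]) = 37.2667; Firm 1's expected profit = (E[P] − 8)·q₁ = (37.2667 − 8)·9.75556 = 285.513.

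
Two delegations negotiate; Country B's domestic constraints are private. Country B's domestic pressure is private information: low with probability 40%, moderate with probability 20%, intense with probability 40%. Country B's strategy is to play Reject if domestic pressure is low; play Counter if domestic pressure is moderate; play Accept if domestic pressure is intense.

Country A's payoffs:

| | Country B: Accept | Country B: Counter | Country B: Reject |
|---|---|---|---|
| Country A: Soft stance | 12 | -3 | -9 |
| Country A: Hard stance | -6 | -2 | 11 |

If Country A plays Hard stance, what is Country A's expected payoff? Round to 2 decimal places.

1.60

E[Hard stance] = 0.4·11 + 0.2·(-2) + 0.4·(-6) = 4.4 + (-0.4) + (-2.4) = 1.6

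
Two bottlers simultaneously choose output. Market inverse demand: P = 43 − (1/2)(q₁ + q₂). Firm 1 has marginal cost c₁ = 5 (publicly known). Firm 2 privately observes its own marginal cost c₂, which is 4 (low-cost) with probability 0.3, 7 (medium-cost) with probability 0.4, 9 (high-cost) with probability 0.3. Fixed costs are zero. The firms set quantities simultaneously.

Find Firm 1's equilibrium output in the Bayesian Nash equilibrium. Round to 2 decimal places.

Firm 2 with cost c maximizes (43 − (1/2)(q₁+q₂) − c)·q₂, giving q₂(c) = (43 − c − (1/2)q₁).
E[c₂] = 0.3·4 + 0.4·7 + 0.3·9 = 6.7
Firm 1's FOC against E[q₂] yields q₁ = (43 − 2·5 + E[c₂])/(3/2) = (43 − 10 + 6.7)/(3/2) = 26.4667.

26.47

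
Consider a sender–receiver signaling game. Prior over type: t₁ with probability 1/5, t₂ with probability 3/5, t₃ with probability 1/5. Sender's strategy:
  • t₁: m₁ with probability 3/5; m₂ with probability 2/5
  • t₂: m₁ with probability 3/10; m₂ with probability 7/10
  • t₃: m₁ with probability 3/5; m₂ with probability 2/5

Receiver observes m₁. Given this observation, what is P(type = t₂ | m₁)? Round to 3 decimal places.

0.429

Apply Bayes' rule using the sender's strategy as the likelihood.
P(m₁) = (1/5)·(3/5) + (3/5)·(3/10) + (1/5)·(3/5) = 21/50
P(t₂ | m₁) = ((3/5)·(3/10)) / (21/50) = (9/50) / (21/50) = 3/7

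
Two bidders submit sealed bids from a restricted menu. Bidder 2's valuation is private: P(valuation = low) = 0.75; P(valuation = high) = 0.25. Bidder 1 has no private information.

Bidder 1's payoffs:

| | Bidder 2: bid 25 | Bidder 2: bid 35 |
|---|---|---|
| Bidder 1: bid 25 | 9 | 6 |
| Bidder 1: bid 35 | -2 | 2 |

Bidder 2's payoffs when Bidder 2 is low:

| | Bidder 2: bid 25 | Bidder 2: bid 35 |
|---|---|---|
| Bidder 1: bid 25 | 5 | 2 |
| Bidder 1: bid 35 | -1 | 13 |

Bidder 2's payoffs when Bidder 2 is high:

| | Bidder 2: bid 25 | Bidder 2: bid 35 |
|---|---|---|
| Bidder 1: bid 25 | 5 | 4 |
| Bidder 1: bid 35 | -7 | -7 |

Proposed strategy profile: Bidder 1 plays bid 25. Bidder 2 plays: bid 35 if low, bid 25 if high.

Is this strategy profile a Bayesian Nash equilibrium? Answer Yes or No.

Bidder 1 plays bid 25: E[bid 25] = 0.75·(6) + 0.25·(9) = 6.75; E[bid 35] = 1. Best-responding. ✓
Bidder 2 (valuation low), facing bid 25: bid 25 gives 5, bid 35 gives 2. Proposed bid 35 is not best — profitable deviation exists. ✗
Bidder 2 (valuation high), facing bid 25: bid 25 gives 5, bid 35 gives 4. Proposed bid 25 is best. ✓

No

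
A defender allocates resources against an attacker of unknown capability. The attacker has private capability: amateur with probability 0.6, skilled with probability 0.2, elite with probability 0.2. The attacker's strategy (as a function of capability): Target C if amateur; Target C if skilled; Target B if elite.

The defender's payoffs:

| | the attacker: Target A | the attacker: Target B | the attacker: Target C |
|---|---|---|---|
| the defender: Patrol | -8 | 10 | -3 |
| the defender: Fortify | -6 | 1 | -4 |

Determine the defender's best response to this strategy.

Compute the defender's expected payoff for each action, taking the expectation over the attacker's type.
E[Patrol] = 0.6·(-3) + 0.2·(-3) + 0.2·(10) = -0.4
E[Fortify] = 0.6·(-4) + 0.2·(-4) + 0.2·(1) = -3
Best response: Patrol (-0.4 is the largest).

Patrol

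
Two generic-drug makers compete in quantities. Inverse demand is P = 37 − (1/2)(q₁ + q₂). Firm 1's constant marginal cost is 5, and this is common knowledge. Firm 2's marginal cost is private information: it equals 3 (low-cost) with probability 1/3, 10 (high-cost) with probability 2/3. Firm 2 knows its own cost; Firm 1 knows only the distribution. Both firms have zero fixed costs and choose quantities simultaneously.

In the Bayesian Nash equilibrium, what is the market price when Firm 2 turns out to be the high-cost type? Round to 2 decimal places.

Type-c best response for Firm 2: q₂(c) = (37 − c) − q₁/2.
Firm 1 maximizes expected profit; its first-order condition is 37 − q₁ − (1/2)E[q₂] − 5 = 0.
Substituting E[q₂] and solving: E[c₂] = 7.66667, so q₁ = (37 − 2·5 + 7.66667)/(3/2) = 23.1111.
q₂(high-cost) = 15.4444, so P = 37 − (1/2)·(23.1111 + 15.4444) = 17.7222.

17.72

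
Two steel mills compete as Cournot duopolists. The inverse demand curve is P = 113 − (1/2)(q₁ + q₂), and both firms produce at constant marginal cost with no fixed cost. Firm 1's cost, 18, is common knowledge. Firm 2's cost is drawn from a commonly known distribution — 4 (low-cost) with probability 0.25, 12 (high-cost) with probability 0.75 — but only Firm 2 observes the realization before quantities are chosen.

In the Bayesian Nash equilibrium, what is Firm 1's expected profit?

Firm 2 with cost c maximizes (113 − (1/2)(q₁+q₂) − c)·q₂, giving q₂(c) = (113 − c − (1/2)q₁).
E[c₂] = 0.25·4 + 0.75·12 = 10
Firm 1's FOC against E[q₂] yields q₁ = (113 − 2·18 + E[c₂])/(3/2) = (113 − 36 + 10)/(3/2) = 58.
E[P] = 113 − (1/2)·(q₁ + E[q₂]) = 47; Firm 1's expected profit = (E[P] − 18)·q₁ = (47 − 18)·58 = 1682.

1682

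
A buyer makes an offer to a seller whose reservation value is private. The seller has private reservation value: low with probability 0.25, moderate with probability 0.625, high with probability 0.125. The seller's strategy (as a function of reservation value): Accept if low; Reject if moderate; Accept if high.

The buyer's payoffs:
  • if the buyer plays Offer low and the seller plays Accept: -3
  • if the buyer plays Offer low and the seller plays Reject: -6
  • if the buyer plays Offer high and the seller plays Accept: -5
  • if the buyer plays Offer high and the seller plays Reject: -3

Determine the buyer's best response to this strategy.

E[Offer low] = 0.25·(-3) + 0.625·(-6) + 0.125·(-3) = -4.875
E[Offer high] = 0.25·(-5) + 0.625·(-3) + 0.125·(-5) = -3.75
Best response: Offer high (-3.75 is the largest).

Offer high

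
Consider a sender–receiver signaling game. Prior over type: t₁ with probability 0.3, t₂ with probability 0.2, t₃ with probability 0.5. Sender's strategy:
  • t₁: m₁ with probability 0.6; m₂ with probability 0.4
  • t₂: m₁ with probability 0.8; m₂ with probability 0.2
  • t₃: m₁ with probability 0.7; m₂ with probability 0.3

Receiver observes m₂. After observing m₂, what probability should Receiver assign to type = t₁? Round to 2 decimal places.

0.39

P(m₂) = 0.3·0.4 + 0.2·0.2 + 0.5·0.3 = 0.31
P(t₁ | m₂) = (0.3·0.4) / 0.31 = 0.12 / 0.31 = 0.387097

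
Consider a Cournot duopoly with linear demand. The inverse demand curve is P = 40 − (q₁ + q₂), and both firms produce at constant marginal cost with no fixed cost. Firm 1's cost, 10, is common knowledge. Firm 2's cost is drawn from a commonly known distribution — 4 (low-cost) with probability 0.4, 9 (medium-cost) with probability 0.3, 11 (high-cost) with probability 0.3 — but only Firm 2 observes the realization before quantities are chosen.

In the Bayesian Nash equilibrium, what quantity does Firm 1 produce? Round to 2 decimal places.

9.20

Type-c best response for Firm 2: q₂(c) = (40 − c)/2 − q₁/2.
Firm 1 maximizes expected profit; its first-order condition is 40 − 2q₁ − E[q₂] − 10 = 0.
Substituting E[q₂] and solving: E[c₂] = 7.6, so q₁ = (40 − 2·10 + 7.6)/3 = 9.2.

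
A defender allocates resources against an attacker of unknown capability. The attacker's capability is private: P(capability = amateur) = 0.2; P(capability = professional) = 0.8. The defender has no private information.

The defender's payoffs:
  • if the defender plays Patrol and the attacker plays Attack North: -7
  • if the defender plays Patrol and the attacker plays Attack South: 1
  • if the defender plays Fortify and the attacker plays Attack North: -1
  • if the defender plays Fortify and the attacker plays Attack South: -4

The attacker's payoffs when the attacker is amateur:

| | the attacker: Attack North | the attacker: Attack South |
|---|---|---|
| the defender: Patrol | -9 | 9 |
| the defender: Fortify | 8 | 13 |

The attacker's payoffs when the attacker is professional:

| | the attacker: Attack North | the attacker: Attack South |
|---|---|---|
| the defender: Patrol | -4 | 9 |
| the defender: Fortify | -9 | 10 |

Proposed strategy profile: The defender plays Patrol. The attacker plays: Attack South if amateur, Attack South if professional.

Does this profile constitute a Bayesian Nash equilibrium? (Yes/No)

The defender plays Patrol: E[Patrol] = 0.2·(1) + 0.8·(1) = 1; E[Fortify] = -4. Best-responding. ✓
The attacker (capability amateur), facing Patrol: Attack North gives -9, Attack South gives 9. Proposed Attack South is best. ✓
The attacker (capability professional), facing Patrol: Attack North gives -4, Attack South gives 9. Proposed Attack South is best. ✓

Yes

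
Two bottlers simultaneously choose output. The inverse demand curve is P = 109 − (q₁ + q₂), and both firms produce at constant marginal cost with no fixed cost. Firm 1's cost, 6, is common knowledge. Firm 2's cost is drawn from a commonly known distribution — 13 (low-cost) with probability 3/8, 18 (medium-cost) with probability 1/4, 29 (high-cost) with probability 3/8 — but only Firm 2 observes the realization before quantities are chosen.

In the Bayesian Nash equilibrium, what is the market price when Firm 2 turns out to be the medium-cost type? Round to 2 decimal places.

43.96

Type-c best response for Firm 2: q₂(c) = (109 − c)/2 − q₁/2.
Firm 1 maximizes expected profit; its first-order condition is 109 − 2q₁ − E[q₂] − 6 = 0.
Substituting E[q₂] and solving: E[c₂] = 20.25, so q₁ = (109 − 2·6 + 20.25)/3 = 39.0833.
q₂(medium-cost) = 25.9583, so P = 109 − (39.0833 + 25.9583) = 43.9583.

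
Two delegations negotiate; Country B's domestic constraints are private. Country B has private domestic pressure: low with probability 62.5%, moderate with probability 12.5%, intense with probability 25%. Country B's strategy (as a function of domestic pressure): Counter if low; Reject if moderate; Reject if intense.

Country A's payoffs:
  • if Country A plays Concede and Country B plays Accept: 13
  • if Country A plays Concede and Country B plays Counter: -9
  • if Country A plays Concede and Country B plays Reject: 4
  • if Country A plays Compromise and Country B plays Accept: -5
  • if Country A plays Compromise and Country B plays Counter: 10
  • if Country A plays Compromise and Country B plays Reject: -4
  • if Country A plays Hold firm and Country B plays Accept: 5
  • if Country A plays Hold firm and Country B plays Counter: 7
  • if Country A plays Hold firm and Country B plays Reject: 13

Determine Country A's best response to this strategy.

Hold firm

E[Concede] = 0.625·(-9) + 0.125·(4) + 0.25·(4) = -4.125
E[Compromise] = 0.625·(10) + 0.125·(-4) + 0.25·(-4) = 4.75
E[Hold firm] = 0.625·(7) + 0.125·(13) + 0.25·(13) = 9.25
Best response: Hold firm (9.25 is the largest).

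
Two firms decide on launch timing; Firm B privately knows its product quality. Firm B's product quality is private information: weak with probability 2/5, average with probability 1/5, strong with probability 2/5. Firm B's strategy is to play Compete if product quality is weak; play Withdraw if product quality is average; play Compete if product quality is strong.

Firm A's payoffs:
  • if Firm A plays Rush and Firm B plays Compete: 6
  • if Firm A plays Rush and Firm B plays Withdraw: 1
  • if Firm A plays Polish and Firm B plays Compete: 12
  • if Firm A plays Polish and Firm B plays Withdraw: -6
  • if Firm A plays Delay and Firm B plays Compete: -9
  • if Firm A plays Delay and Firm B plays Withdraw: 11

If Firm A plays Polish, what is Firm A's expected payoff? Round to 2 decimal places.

8.40

E[Polish] = 2/5·12 + 1/5·(-6) + 2/5·12 = 24/5 + (-6/5) + 24/5 = 42/5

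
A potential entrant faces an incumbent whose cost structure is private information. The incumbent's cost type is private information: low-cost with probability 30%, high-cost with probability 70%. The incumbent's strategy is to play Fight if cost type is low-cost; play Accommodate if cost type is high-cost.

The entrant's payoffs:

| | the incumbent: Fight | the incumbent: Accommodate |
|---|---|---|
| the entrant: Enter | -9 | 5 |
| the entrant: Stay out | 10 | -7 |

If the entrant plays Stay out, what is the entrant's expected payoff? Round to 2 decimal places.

Take the expectation over the incumbent's cost type, weighting each type's action by its prior probability.
E[Stay out] = 0.3·10 + 0.7·(-7) = 3 + (-4.9) = -1.9

-1.90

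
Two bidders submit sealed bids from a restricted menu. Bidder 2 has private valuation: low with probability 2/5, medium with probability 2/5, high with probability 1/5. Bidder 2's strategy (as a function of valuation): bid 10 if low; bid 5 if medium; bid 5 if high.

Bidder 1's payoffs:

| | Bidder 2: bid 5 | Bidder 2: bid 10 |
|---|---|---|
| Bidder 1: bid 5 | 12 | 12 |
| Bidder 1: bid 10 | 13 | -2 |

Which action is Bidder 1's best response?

bid 5

E[bid 5] = 2/5·(12) + 2/5·(12) + 1/5·(12) = 12
E[bid 10] = 2/5·(-2) + 2/5·(13) + 1/5·(13) = 7
Best response: bid 5 (12 is the largest).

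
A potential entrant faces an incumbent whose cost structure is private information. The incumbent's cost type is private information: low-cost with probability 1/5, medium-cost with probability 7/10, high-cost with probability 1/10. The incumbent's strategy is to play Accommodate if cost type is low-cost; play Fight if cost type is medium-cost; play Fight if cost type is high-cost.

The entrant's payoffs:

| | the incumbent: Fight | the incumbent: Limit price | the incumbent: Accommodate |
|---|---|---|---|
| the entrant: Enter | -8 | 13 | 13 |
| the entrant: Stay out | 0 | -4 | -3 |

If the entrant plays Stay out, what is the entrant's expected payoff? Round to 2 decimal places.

-0.60

Take the expectation over the incumbent's cost type, weighting each type's action by its prior probability.
E[Stay out] = 1/5·(-3) + 7/10·0 + 1/10·0 = (-3/5) + 0 + 0 = -3/5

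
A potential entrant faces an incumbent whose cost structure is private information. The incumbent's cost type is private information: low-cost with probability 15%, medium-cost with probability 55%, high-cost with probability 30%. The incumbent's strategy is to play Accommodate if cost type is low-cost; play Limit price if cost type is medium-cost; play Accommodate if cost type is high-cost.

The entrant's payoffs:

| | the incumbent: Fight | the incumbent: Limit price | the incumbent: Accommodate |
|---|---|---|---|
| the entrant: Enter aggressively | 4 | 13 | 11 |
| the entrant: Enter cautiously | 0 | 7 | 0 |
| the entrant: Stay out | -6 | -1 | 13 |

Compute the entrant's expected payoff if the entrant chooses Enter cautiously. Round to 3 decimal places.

Take the expectation over the incumbent's cost type, weighting each type's action by its prior probability.
E[Enter cautiously] = 0.15·0 + 0.55·7 + 0.3·0 = 0 + 3.85 + 0 = 3.85

3.850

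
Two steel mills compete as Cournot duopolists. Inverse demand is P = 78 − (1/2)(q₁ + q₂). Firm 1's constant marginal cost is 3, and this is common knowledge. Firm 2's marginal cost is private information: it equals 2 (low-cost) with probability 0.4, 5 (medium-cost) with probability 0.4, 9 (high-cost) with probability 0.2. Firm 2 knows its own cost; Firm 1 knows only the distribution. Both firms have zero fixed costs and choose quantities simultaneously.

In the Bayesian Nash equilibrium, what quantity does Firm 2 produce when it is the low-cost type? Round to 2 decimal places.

Firm 2 with cost c maximizes (78 − (1/2)(q₁+q₂) − c)·q₂, giving q₂(c) = (78 − c − (1/2)q₁).
E[c₂] = 0.4·2 + 0.4·5 + 0.2·9 = 4.6
Firm 1's FOC against E[q₂] yields q₁ = (78 − 2·3 + E[c₂])/(3/2) = (78 − 6 + 4.6)/(3/2) = 51.0667.
q₂(low-cost) = (78 − 2 − (1/2)·51.0667) = 50.4667.

50.47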